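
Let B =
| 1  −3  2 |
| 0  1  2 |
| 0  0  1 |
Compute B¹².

B = I + N where N = [[0, −3, 2], [0, 0, 2], [0, 0, 0]] is strictly upper-triangular, so N³ = 0.
(I + N)¹² = I + 12·N + 66·N² = [[1, −36, −372], [0, 1, 24], [0, 0, 1]].

[[1, −36, −372], [0, 1, 24], [0, 0, 1]]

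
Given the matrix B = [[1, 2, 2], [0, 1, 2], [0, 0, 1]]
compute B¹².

B = I + N where N = [[0, 2, 2], [0, 0, 2], [0, 0, 0]] is strictly upper-triangular, so N³ = 0.
(I + N)¹² = I + 12·N + 66·N² = [[1, 24, 288], [0, 1, 24], [0, 0, 1]].

[[1, 24, 288], [0, 1, 24], [0, 0, 1]]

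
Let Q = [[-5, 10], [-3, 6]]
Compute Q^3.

[[-5, 10], [-3, 6]]

Q² = Q (a projection; rank 1, trace 1), so Q^3 = Q.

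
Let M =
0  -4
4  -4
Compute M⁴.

[[0, -256], [256, -256]]

M² = [[-16, 16], [-16, 0]]
M³ = [[64, 0], [0, 64]]
M⁴ = [[0, -256], [256, -256]]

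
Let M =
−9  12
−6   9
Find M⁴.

tr M = 0 and det M = −9, so the characteristic polynomial is λ² − (0)λ + (−9) with roots −3 and 3.
Eigenvectors give P = [[2, 1], [1, 1]] with P⁻¹ = [[1, −1], [−1, 2]], and M = P·diag(−3, 3)·P⁻¹.
Then M⁴ = P·diag(81, 81)·P⁻¹ = [[162, 81], [81, 81]] · [[1, −1], [−1, 2]] = [[81, 0], [0, 81]].

[[81, 0], [0, 81]]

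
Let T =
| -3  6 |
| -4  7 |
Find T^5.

[[-483, 726], [-484, 727]]

tr T = 4 and det T = 3, so the characteristic polynomial is λ² − (4)λ + (3) with roots 3 and 1.
Eigenvectors give P = [[1, 3], [1, 2]] with P⁻¹ = [[-2, 3], [1, -1]], and T = P·diag(3, 1)·P⁻¹.
Then T^5 = P·diag(243, 1)·P⁻¹ = [[243, 3], [243, 2]] · [[-2, 3], [1, -1]] = [[-483, 726], [-484, 727]].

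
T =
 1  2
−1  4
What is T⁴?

tr T = 5 and det T = 6, so the characteristic polynomial is λ² − (5)λ + (6) with roots 2 and 3.
Eigenvectors give P = [[−2, −1], [−1, −1]] with P⁻¹ = [[−1, 1], [1, −2]], and T = P·diag(2, 3)·P⁻¹.
Then T⁴ = P·diag(16, 81)·P⁻¹ = [[−32, −81], [−16, −81]] · [[−1, 1], [1, −2]] = [[−49, 130], [−65, 146]].

[[−49, 130], [−65, 146]]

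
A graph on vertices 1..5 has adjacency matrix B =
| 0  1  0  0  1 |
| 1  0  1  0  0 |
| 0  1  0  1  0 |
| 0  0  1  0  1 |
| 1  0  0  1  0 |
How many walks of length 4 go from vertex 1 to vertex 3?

4

The number of length-4 walks from vertex 1 to vertex 3 is entry (1,3) of B⁴, where B is the adjacency matrix.
B² = [[2, 0, 1, 1, 0], [0, 2, 0, 1, 1], [1, 0, 2, 0, 1], [1, 1, 0, 2, 0], [0, 1, 1, 0, 2]]
B³ = [[0, 3, 1, 1, 3], [3, 0, 3, 1, 1], [1, 3, 0, 3, 1], [1, 1, 3, 0, 3], [3, 1, 1, 3, 0]]
B⁴ = [[6, 1, 4, 4, 1], [1, 6, 1, 4, 4], [4, 1, 6, 1, 4], [4, 4, 1, 6, 1], [1, 4, 4, 1, 6]]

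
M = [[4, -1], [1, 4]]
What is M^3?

M^2 = [[15, -8], [8, 15]]
M^3 = [[52, -47], [47, 52]]

[[52, -47], [47, 52]]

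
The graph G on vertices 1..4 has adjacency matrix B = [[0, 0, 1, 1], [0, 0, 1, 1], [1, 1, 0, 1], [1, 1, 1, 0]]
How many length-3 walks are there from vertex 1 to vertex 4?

5

The number of length-3 walks from vertex 1 to vertex 4 is entry (1,4) of B³, where B is the adjacency matrix.
B² = [[2, 2, 1, 1], [2, 2, 1, 1], [1, 1, 3, 2], [1, 1, 2, 3]]
B³ = [[2, 2, 5, 5], [2, 2, 5, 5], [5, 5, 4, 5], [5, 5, 5, 4]]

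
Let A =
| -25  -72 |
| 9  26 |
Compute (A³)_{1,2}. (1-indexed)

-216

tr A = 1 and det A = -2, so the characteristic polynomial is λ² − (1)λ + (-2) with roots 2 and -1.
Eigenvectors give P = [[-8, -3], [3, 1]] with P⁻¹ = [[1, 3], [-3, -8]], and A = P·diag(2, -1)·P⁻¹.
Then A³ = P·diag(8, -1)·P⁻¹ = [[-64, 3], [24, -1]] · [[1, 3], [-3, -8]] = [[-73, -216], [27, 80]].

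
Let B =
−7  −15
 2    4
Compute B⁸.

tr B = −3 and det B = 2, so the characteristic polynomial is λ² − (−3)λ + (2) with roots −2 and −1.
Eigenvectors give P = [[3, 5], [−1, −2]] with P⁻¹ = [[2, 5], [−1, −3]], and B = P·diag(−2, −1)·P⁻¹.
Then B⁸ = P·diag(256, 1)·P⁻¹ = [[768, 5], [−256, −2]] · [[2, 5], [−1, −3]] = [[1531, 3825], [−510, −1274]].

[[1531, 3825], [−510, −1274]]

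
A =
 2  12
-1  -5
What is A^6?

[[-188, -756], [63, 253]]

tr A = -3 and det A = 2, so the characteristic polynomial is λ² − (-3)λ + (2) with roots -1 and -2.
Eigenvectors give P = [[4, -3], [-1, 1]] with P⁻¹ = [[1, 3], [1, 4]], and A = P·diag(-1, -2)·P⁻¹.
Then A^6 = P·diag(1, 64)·P⁻¹ = [[4, -192], [-1, 64]] · [[1, 3], [1, 4]] = [[-188, -756], [63, 253]].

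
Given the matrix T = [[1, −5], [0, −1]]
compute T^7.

T² = I (check: tr T = 0 and det T = −1), so T^7 = T since 7 is odd.

[[1, −5], [0, −1]]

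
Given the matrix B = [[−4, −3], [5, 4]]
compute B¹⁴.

B² = I (check: tr B = 0 and det B = −1), so B¹⁴ = I since 14 is even.

[[1, 0], [0, 1]]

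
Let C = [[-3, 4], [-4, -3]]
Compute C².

[[-7, -24], [24, -7]]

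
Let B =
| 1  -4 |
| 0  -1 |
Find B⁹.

[[1, -4], [0, -1]]

B² = I (check: tr B = 0 and det B = -1), so B⁹ = B since 9 is odd.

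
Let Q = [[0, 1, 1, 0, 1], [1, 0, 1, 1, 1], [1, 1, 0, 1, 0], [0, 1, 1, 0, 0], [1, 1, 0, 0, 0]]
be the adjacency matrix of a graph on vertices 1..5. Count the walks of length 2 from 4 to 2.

1

The number of length-2 walks from vertex 4 to vertex 2 is entry (4,2) of Q², where Q is the adjacency matrix.
Q² = [[3, 2, 1, 2, 1], [2, 4, 2, 1, 1], [1, 2, 3, 1, 2], [2, 1, 1, 2, 1], [1, 1, 2, 1, 2]]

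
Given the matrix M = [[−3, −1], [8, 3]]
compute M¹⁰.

M² = I (check: tr M = 0 and det M = −1), so M¹⁰ = I since 10 is even.

[[1, 0], [0, 1]]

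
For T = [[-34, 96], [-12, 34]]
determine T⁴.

tr T = 0 and det T = -4, so the characteristic polynomial is λ² − (0)λ + (-4) with roots -2 and 2.
Eigenvectors give P = [[3, -8], [1, -3]] with P⁻¹ = [[3, -8], [1, -3]], and T = P·diag(-2, 2)·P⁻¹.
Then T⁴ = P·diag(16, 16)·P⁻¹ = [[48, -128], [16, -48]] · [[3, -8], [1, -3]] = [[16, 0], [0, 16]].

[[16, 0], [0, 16]]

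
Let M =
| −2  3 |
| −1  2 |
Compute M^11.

M² = I (check: tr M = 0 and det M = −1), so M^11 = M since 11 is odd.

[[−2, 3], [−1, 2]]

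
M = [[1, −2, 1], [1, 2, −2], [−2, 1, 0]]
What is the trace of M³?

−48

M² = [[−3, −5, 5], [7, 0, −3], [−1, 6, −4]]
M³ = [[−18, 1, 7], [13, −17, 7], [13, 10, −13]]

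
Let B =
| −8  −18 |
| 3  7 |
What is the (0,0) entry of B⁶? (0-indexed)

tr B = −1 and det B = −2, so the characteristic polynomial is λ² − (−1)λ + (−2) with roots −2 and 1.
Eigenvectors give P = [[3, −2], [−1, 1]] with P⁻¹ = [[1, 2], [1, 3]], and B = P·diag(−2, 1)·P⁻¹.
Then B⁶ = P·diag(64, 1)·P⁻¹ = [[192, −2], [−64, 1]] · [[1, 2], [1, 3]] = [[190, 378], [−63, −125]].

190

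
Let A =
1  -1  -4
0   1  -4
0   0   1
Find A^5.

A = I + N where N = [[0, -1, -4], [0, 0, -4], [0, 0, 0]] is strictly upper-triangular, so N^3 = 0.
(I + N)^5 = I + 5·N + 10·N^2 = [[1, -5, 20], [0, 1, -20], [0, 0, 1]].

[[1, -5, 20], [0, 1, -20], [0, 0, 1]]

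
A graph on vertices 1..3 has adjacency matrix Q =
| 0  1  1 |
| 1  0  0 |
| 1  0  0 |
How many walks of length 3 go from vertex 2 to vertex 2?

The number of length-3 walks from vertex 2 to vertex 2 is entry (2,2) of Q^3, where Q is the adjacency matrix.
Q^2 = [[2, 0, 0], [0, 1, 1], [0, 1, 1]]
Q^3 = [[0, 2, 2], [2, 0, 0], [2, 0, 0]]

0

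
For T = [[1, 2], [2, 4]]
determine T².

[[5, 10], [10, 20]]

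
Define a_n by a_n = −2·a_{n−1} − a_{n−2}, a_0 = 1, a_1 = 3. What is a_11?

43

With companion matrix Q = [[−2, −1], [1, 0]], [a_n, a_{n−1}]ᵀ = Q·[a_{n−1}, a_{n−2}]ᵀ, so [a_11, a_10]ᵀ = Q¹⁰·[a_1, a_0]ᵀ.
Q¹⁰ = [[11, 10], [−10, −9]], giving [a_11, a_10]ᵀ = [[43], [−39]].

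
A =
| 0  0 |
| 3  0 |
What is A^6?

A is strictly triangular, hence nilpotent: A^2 = 0, so A^6 = 0.

[[0, 0], [0, 0]]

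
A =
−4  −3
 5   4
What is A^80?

A² = I (check: tr A = 0 and det A = −1), so A^80 = I since 80 is even.

[[1, 0], [0, 1]]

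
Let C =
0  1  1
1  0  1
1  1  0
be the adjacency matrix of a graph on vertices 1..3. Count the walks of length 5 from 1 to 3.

The number of length-5 walks from vertex 1 to vertex 3 is entry (1,3) of C⁵, where C is the adjacency matrix.
C² = [[2, 1, 1], [1, 2, 1], [1, 1, 2]]
C³ = [[2, 3, 3], [3, 2, 3], [3, 3, 2]]
C⁴ = [[6, 5, 5], [5, 6, 5], [5, 5, 6]]
C⁵ = [[10, 11, 11], [11, 10, 11], [11, 11, 10]]

11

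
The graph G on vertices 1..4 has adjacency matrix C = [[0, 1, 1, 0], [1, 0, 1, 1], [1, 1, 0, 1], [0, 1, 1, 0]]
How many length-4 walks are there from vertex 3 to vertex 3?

15

The number of length-4 walks from vertex 3 to vertex 3 is entry (3,3) of C⁴, where C is the adjacency matrix.
C² = [[2, 1, 1, 2], [1, 3, 2, 1], [1, 2, 3, 1], [2, 1, 1, 2]]
C³ = [[2, 5, 5, 2], [5, 4, 5, 5], [5, 5, 4, 5], [2, 5, 5, 2]]
C⁴ = [[10, 9, 9, 10], [9, 15, 14, 9], [9, 14, 15, 9], [10, 9, 9, 10]]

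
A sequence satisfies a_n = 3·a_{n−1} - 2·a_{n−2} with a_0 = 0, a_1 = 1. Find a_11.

With companion matrix M = [[3, -2], [1, 0]], [a_n, a_{n−1}]ᵀ = M·[a_{n−1}, a_{n−2}]ᵀ, so [a_11, a_10]ᵀ = M¹⁰·[a_1, a_0]ᵀ.
M¹⁰ = [[2047, -2046], [1023, -1022]], giving [a_11, a_10]ᵀ = [[2047], [1023]].

2047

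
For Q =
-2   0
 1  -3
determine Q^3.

tr Q = -5 and det Q = 6, so the characteristic polynomial is λ² − (-5)λ + (6) with roots -2 and -3.
Eigenvectors give P = [[1, 0], [1, -1]] with P⁻¹ = [[1, 0], [1, -1]], and Q = P·diag(-2, -3)·P⁻¹.
Then Q^3 = P·diag(-8, -27)·P⁻¹ = [[-8, 0], [-8, 27]] · [[1, 0], [1, -1]] = [[-8, 0], [19, -27]].

[[-8, 0], [19, -27]]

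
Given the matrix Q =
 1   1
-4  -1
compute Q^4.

[[9, 0], [0, 9]]

Q^2 = [[-3, 0], [0, -3]]
Q^3 = [[-3, -3], [12, 3]]
Q^4 = [[9, 0], [0, 9]]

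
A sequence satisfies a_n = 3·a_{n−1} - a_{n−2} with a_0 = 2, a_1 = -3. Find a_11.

With companion matrix Q = [[3, -1], [1, 0]], [a_n, a_{n−1}]ᵀ = Q·[a_{n−1}, a_{n−2}]ᵀ, so [a_11, a_10]ᵀ = Q^10·[a_1, a_0]ᵀ.
Q^10 = [[17711, -6765], [6765, -2584]], giving [a_11, a_10]ᵀ = [[-66663], [-25463]].

-66663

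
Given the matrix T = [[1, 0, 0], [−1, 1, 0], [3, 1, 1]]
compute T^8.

[[1, 0, 0], [−8, 1, 0], [−4, 8, 1]]

T = I + N where N = [[0, 0, 0], [−1, 0, 0], [3, 1, 0]] is strictly lower-triangular, so N^3 = 0.
(I + N)^8 = I + 8·N + 28·N^2 = [[1, 0, 0], [−8, 1, 0], [−4, 8, 1]].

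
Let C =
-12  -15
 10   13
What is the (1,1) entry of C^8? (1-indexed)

tr C = 1 and det C = -6, so the characteristic polynomial is λ² − (1)λ + (-6) with roots 3 and -2.
Eigenvectors give P = [[-1, 3], [1, -2]] with P⁻¹ = [[2, 3], [1, 1]], and C = P·diag(3, -2)·P⁻¹.
Then C^8 = P·diag(6561, 256)·P⁻¹ = [[-6561, 768], [6561, -512]] · [[2, 3], [1, 1]] = [[-12354, -18915], [12610, 19171]].

-12354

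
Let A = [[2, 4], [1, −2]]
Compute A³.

[[16, 32], [8, −16]]

A² = [[8, 0], [0, 8]]
A³ = [[16, 32], [8, −16]]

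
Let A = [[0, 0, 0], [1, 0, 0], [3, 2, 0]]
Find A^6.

[[0, 0, 0], [0, 0, 0], [0, 0, 0]]

A is strictly triangular, hence nilpotent: A^3 = 0, so A^6 = 0.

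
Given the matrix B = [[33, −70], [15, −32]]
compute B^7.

[[16077, −32410], [6945, −14018]]

tr B = 1 and det B = −6, so the characteristic polynomial is λ² − (1)λ + (−6) with roots −2 and 3.
Eigenvectors give P = [[2, 7], [1, 3]] with P⁻¹ = [[−3, 7], [1, −2]], and B = P·diag(−2, 3)·P⁻¹.
Then B^7 = P·diag(−128, 2187)·P⁻¹ = [[−256, 15309], [−128, 6561]] · [[−3, 7], [1, −2]] = [[16077, −32410], [6945, −14018]].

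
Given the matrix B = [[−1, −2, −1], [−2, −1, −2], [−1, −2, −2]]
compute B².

[[6, 6, 7], [6, 9, 8], [7, 8, 9]]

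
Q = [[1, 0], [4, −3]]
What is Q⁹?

[[1, 0], [19684, −19683]]

tr Q = −2 and det Q = −3, so the characteristic polynomial is λ² − (−2)λ + (−3) with roots −3 and 1.
Eigenvectors give P = [[0, 1], [−1, 1]] with P⁻¹ = [[1, −1], [1, 0]], and Q = P·diag(−3, 1)·P⁻¹.
Then Q⁹ = P·diag(−19683, 1)·P⁻¹ = [[0, 1], [19683, 1]] · [[1, −1], [1, 0]] = [[1, 0], [19684, −19683]].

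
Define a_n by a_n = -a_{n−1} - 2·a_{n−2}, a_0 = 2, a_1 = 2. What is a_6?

With companion matrix T = [[-1, -2], [1, 0]], [a_n, a_{n−1}]ᵀ = T·[a_{n−1}, a_{n−2}]ᵀ, so [a_6, a_5]ᵀ = T⁵·[a_1, a_0]ᵀ.
T⁵ = [[-5, 2], [-1, -6]], giving [a_6, a_5]ᵀ = [[-6], [-14]].

-6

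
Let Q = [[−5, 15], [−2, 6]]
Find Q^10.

[[−5, 15], [−2, 6]]

Q² = Q (a projection; rank 1, trace 1), so Q^10 = Q.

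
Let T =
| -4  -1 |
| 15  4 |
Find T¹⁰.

[[1, 0], [0, 1]]

T² = I (check: tr T = 0 and det T = -1), so T¹⁰ = I since 10 is even.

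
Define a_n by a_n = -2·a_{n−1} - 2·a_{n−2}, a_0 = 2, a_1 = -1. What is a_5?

4

With companion matrix B = [[-2, -2], [1, 0]], [a_n, a_{n−1}]ᵀ = B·[a_{n−1}, a_{n−2}]ᵀ, so [a_5, a_4]ᵀ = B^4·[a_1, a_0]ᵀ.
B^4 = [[-4, 0], [0, -4]], giving [a_5, a_4]ᵀ = [[4], [-8]].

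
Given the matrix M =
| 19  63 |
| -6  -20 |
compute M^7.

tr M = -1 and det M = -2, so the characteristic polynomial is λ² − (-1)λ + (-2) with roots -2 and 1.
Eigenvectors give P = [[3, -7], [-1, 2]] with P⁻¹ = [[-2, -7], [-1, -3]], and M = P·diag(-2, 1)·P⁻¹.
Then M^7 = P·diag(-128, 1)·P⁻¹ = [[-384, -7], [128, 2]] · [[-2, -7], [-1, -3]] = [[775, 2709], [-258, -902]].

[[775, 2709], [-258, -902]]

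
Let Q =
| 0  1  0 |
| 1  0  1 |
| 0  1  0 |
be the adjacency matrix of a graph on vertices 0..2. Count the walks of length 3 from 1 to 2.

2

The number of length-3 walks from vertex 1 to vertex 2 is entry (1,2) of Q^3, where Q is the adjacency matrix.
Q^2 = [[1, 0, 1], [0, 2, 0], [1, 0, 1]]
Q^3 = [[0, 2, 0], [2, 0, 2], [0, 2, 0]]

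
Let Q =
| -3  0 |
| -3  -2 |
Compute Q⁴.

Q² = [[9, 0], [15, 4]]
Q³ = [[-27, 0], [-57, -8]]
Q⁴ = [[81, 0], [195, 16]]

[[81, 0], [195, 16]]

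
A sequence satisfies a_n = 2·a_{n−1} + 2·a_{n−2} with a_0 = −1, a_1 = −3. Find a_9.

−9136

With companion matrix A = [[2, 2], [1, 0]], [a_n, a_{n−1}]ᵀ = A·[a_{n−1}, a_{n−2}]ᵀ, so [a_9, a_8]ᵀ = A⁸·[a_1, a_0]ᵀ.
A⁸ = [[2448, 1792], [896, 656]], giving [a_9, a_8]ᵀ = [[−9136], [−3344]].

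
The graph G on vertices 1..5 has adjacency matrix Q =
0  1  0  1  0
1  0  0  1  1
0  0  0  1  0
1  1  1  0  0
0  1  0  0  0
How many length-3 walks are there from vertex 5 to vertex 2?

3

The number of length-3 walks from vertex 5 to vertex 2 is entry (5,2) of Q^3, where Q is the adjacency matrix.
Q^2 = [[2, 1, 1, 1, 1], [1, 3, 1, 1, 0], [1, 1, 1, 0, 0], [1, 1, 0, 3, 1], [1, 0, 0, 1, 1]]
Q^3 = [[2, 4, 1, 4, 1], [4, 2, 1, 5, 3], [1, 1, 0, 3, 1], [4, 5, 3, 2, 1], [1, 3, 1, 1, 0]]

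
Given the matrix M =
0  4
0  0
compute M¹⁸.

[[0, 0], [0, 0]]

M is strictly triangular, hence nilpotent: M² = 0, so M¹⁸ = 0.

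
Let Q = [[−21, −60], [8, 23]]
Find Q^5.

[[−1221, −3660], [488, 1463]]

tr Q = 2 and det Q = −3, so the characteristic polynomial is λ² − (2)λ + (−3) with roots 3 and −1.
Eigenvectors give P = [[−5, 3], [2, −1]] with P⁻¹ = [[1, 3], [2, 5]], and Q = P·diag(3, −1)·P⁻¹.
Then Q^5 = P·diag(243, −1)·P⁻¹ = [[−1215, −3], [486, 1]] · [[1, 3], [2, 5]] = [[−1221, −3660], [488, 1463]].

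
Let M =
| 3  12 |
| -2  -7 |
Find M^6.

tr M = -4 and det M = 3, so the characteristic polynomial is λ² − (-4)λ + (3) with roots -1 and -3.
Eigenvectors give P = [[3, -2], [-1, 1]] with P⁻¹ = [[1, 2], [1, 3]], and M = P·diag(-1, -3)·P⁻¹.
Then M^6 = P·diag(1, 729)·P⁻¹ = [[3, -1458], [-1, 729]] · [[1, 2], [1, 3]] = [[-1455, -4368], [728, 2185]].

[[-1455, -4368], [728, 2185]]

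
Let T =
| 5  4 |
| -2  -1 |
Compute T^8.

[[13121, 13120], [-6560, -6559]]

tr T = 4 and det T = 3, so the characteristic polynomial is λ² − (4)λ + (3) with roots 1 and 3.
Eigenvectors give P = [[-1, -2], [1, 1]] with P⁻¹ = [[1, 2], [-1, -1]], and T = P·diag(1, 3)·P⁻¹.
Then T^8 = P·diag(1, 6561)·P⁻¹ = [[-1, -13122], [1, 6561]] · [[1, 2], [-1, -1]] = [[13121, 13120], [-6560, -6559]].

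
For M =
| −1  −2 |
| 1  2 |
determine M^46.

M² = M (a projection; rank 1, trace 1), so M^46 = M.

[[−1, −2], [1, 2]]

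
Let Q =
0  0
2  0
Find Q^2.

[[0, 0], [0, 0]]

Q is strictly triangular, hence nilpotent: Q^2 = 0, so Q^2 = 0.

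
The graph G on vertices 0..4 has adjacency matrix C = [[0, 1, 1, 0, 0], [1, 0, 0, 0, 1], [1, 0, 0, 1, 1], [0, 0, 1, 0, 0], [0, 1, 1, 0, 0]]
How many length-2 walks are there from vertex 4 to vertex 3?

The number of length-2 walks from vertex 4 to vertex 3 is entry (4,3) of C², where C is the adjacency matrix.
C² = [[2, 0, 0, 1, 2], [0, 2, 2, 0, 0], [0, 2, 3, 0, 0], [1, 0, 0, 1, 1], [2, 0, 0, 1, 2]]

1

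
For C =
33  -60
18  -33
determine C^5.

tr C = 0 and det C = -9, so the characteristic polynomial is λ² − (0)λ + (-9) with roots -3 and 3.
Eigenvectors give P = [[-5, 2], [-3, 1]] with P⁻¹ = [[1, -2], [3, -5]], and C = P·diag(-3, 3)·P⁻¹.
Then C^5 = P·diag(-243, 243)·P⁻¹ = [[1215, 486], [729, 243]] · [[1, -2], [3, -5]] = [[2673, -4860], [1458, -2673]].

[[2673, -4860], [1458, -2673]]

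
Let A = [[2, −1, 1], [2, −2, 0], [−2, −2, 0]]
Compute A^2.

[[0, −2, 2], [0, 2, 2], [−8, 6, −2]]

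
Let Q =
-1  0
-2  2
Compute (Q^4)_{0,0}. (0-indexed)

Q^2 = [[1, 0], [-2, 4]]
Q^3 = [[-1, 0], [-6, 8]]
Q^4 = [[1, 0], [-10, 16]]

1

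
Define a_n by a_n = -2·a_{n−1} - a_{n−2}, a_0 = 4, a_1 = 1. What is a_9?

41

With companion matrix Q = [[-2, -1], [1, 0]], [a_n, a_{n−1}]ᵀ = Q·[a_{n−1}, a_{n−2}]ᵀ, so [a_9, a_8]ᵀ = Q⁸·[a_1, a_0]ᵀ.
Q⁸ = [[9, 8], [-8, -7]], giving [a_9, a_8]ᵀ = [[41], [-36]].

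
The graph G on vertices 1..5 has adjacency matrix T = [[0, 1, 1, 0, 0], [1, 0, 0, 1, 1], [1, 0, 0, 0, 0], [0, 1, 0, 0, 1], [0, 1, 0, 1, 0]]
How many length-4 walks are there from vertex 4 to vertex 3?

1

The number of length-4 walks from vertex 4 to vertex 3 is entry (4,3) of T^4, where T is the adjacency matrix.
T^2 = [[2, 0, 0, 1, 1], [0, 3, 1, 1, 1], [0, 1, 1, 0, 0], [1, 1, 0, 2, 1], [1, 1, 0, 1, 2]]
T^3 = [[0, 4, 2, 1, 1], [4, 2, 0, 4, 4], [2, 0, 0, 1, 1], [1, 4, 1, 2, 3], [1, 4, 1, 3, 2]]
T^4 = [[6, 2, 0, 5, 5], [2, 12, 4, 6, 6], [0, 4, 2, 1, 1], [5, 6, 1, 7, 6], [5, 6, 1, 6, 7]]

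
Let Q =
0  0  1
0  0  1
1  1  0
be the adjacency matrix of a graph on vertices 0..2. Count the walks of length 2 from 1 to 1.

The number of length-2 walks from vertex 1 to vertex 1 is entry (1,1) of Q², where Q is the adjacency matrix.
Q² = [[1, 1, 0], [1, 1, 0], [0, 0, 2]]

1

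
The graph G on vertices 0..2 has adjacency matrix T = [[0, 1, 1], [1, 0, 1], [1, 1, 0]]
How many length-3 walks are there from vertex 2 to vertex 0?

The number of length-3 walks from vertex 2 to vertex 0 is entry (2,0) of T³, where T is the adjacency matrix.
T² = [[2, 1, 1], [1, 2, 1], [1, 1, 2]]
T³ = [[2, 3, 3], [3, 2, 3], [3, 3, 2]]

3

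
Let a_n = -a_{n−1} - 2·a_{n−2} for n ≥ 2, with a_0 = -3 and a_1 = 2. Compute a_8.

With companion matrix M = [[-1, -2], [1, 0]], [a_n, a_{n−1}]ᵀ = M·[a_{n−1}, a_{n−2}]ᵀ, so [a_8, a_7]ᵀ = M⁷·[a_1, a_0]ᵀ.
M⁷ = [[3, -14], [7, 10]], giving [a_8, a_7]ᵀ = [[48], [-16]].

48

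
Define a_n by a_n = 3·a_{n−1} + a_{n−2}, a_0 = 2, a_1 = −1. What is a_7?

−469

With companion matrix C = [[3, 1], [1, 0]], [a_n, a_{n−1}]ᵀ = C·[a_{n−1}, a_{n−2}]ᵀ, so [a_7, a_6]ᵀ = C⁶·[a_1, a_0]ᵀ.
C⁶ = [[1189, 360], [360, 109]], giving [a_7, a_6]ᵀ = [[−469], [−142]].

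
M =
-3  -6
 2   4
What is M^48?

M² = M (a projection; rank 1, trace 1), so M^48 = M.

[[-3, -6], [2, 4]]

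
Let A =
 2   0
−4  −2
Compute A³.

[[8, 0], [−16, −8]]

tr A = 0 and det A = −4, so the characteristic polynomial is λ² − (0)λ + (−4) with roots 2 and −2.
Eigenvectors give P = [[−1, 0], [1, 1]] with P⁻¹ = [[−1, 0], [1, 1]], and A = P·diag(2, −2)·P⁻¹.
Then A³ = P·diag(8, −8)·P⁻¹ = [[−8, 0], [8, −8]] · [[−1, 0], [1, 1]] = [[8, 0], [−16, −8]].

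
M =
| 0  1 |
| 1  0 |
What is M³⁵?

M² = I (check: tr M = 0 and det M = -1), so M³⁵ = M since 35 is odd.

[[0, 1], [1, 0]]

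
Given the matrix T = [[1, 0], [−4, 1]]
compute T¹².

T = I + N where N = [[0, 0], [−4, 0]] is strictly lower-triangular, so N² = 0.
(I + N)¹² = I + 12·N = [[1, 0], [−48, 1]].

[[1, 0], [−48, 1]]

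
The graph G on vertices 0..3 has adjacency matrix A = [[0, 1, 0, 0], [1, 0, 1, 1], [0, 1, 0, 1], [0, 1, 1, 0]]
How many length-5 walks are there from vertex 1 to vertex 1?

The number of length-5 walks from vertex 1 to vertex 1 is entry (1,1) of A^5, where A is the adjacency matrix.
A^2 = [[1, 0, 1, 1], [0, 3, 1, 1], [1, 1, 2, 1], [1, 1, 1, 2]]
A^3 = [[0, 3, 1, 1], [3, 2, 4, 4], [1, 4, 2, 3], [1, 4, 3, 2]]
A^4 = [[3, 2, 4, 4], [2, 11, 6, 6], [4, 6, 7, 6], [4, 6, 6, 7]]
A^5 = [[2, 11, 6, 6], [11, 14, 17, 17], [6, 17, 12, 13], [6, 17, 13, 12]]

14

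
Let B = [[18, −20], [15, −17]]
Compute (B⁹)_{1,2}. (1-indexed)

tr B = 1 and det B = −6, so the characteristic polynomial is λ² − (1)λ + (−6) with roots 3 and −2.
Eigenvectors give P = [[4, 1], [3, 1]] with P⁻¹ = [[1, −1], [−3, 4]], and B = P·diag(3, −2)·P⁻¹.
Then B⁹ = P·diag(19683, −512)·P⁻¹ = [[78732, −512], [59049, −512]] · [[1, −1], [−3, 4]] = [[80268, −80780], [60585, −61097]].

−80780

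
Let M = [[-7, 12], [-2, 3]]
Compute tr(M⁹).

tr M = -4 and det M = 3, so the characteristic polynomial is λ² − (-4)λ + (3) with roots -3 and -1.
Eigenvectors give P = [[3, -2], [1, -1]] with P⁻¹ = [[1, -2], [1, -3]], and M = P·diag(-3, -1)·P⁻¹.
Then M⁹ = P·diag(-19683, -1)·P⁻¹ = [[-59049, 2], [-19683, 1]] · [[1, -2], [1, -3]] = [[-59047, 118092], [-19682, 39363]].

-19684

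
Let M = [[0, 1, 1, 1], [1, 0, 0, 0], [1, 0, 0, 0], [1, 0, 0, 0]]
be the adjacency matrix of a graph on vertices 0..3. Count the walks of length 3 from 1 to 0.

The number of length-3 walks from vertex 1 to vertex 0 is entry (1,0) of M³, where M is the adjacency matrix.
M² = [[3, 0, 0, 0], [0, 1, 1, 1], [0, 1, 1, 1], [0, 1, 1, 1]]
M³ = [[0, 3, 3, 3], [3, 0, 0, 0], [3, 0, 0, 0], [3, 0, 0, 0]]

3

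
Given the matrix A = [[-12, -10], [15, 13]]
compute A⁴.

tr A = 1 and det A = -6, so the characteristic polynomial is λ² − (1)λ + (-6) with roots -2 and 3.
Eigenvectors give P = [[-1, -2], [1, 3]] with P⁻¹ = [[-3, -2], [1, 1]], and A = P·diag(-2, 3)·P⁻¹.
Then A⁴ = P·diag(16, 81)·P⁻¹ = [[-16, -162], [16, 243]] · [[-3, -2], [1, 1]] = [[-114, -130], [195, 211]].

[[-114, -130], [195, 211]]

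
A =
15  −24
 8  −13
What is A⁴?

[[321, −480], [160, −239]]

tr A = 2 and det A = −3, so the characteristic polynomial is λ² − (2)λ + (−3) with roots −1 and 3.
Eigenvectors give P = [[−3, 2], [−2, 1]] with P⁻¹ = [[1, −2], [2, −3]], and A = P·diag(−1, 3)·P⁻¹.
Then A⁴ = P·diag(1, 81)·P⁻¹ = [[−3, 162], [−2, 81]] · [[1, −2], [2, −3]] = [[321, −480], [160, −239]].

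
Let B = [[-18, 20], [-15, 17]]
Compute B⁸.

tr B = -1 and det B = -6, so the characteristic polynomial is λ² − (-1)λ + (-6) with roots 2 and -3.
Eigenvectors give P = [[-1, -4], [-1, -3]] with P⁻¹ = [[3, -4], [-1, 1]], and B = P·diag(2, -3)·P⁻¹.
Then B⁸ = P·diag(256, 6561)·P⁻¹ = [[-256, -26244], [-256, -19683]] · [[3, -4], [-1, 1]] = [[25476, -25220], [18915, -18659]].

[[25476, -25220], [18915, -18659]]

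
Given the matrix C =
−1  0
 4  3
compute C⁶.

tr C = 2 and det C = −3, so the characteristic polynomial is λ² − (2)λ + (−3) with roots 3 and −1.
Eigenvectors give P = [[0, −1], [1, 1]] with P⁻¹ = [[1, 1], [−1, 0]], and C = P·diag(3, −1)·P⁻¹.
Then C⁶ = P·diag(729, 1)·P⁻¹ = [[0, −1], [729, 1]] · [[1, 1], [−1, 0]] = [[1, 0], [728, 729]].

[[1, 0], [728, 729]]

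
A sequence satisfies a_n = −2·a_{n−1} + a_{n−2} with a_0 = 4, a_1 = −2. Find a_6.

With companion matrix A = [[−2, 1], [1, 0]], [a_n, a_{n−1}]ᵀ = A·[a_{n−1}, a_{n−2}]ᵀ, so [a_6, a_5]ᵀ = A⁵·[a_1, a_0]ᵀ.
A⁵ = [[−70, 29], [29, −12]], giving [a_6, a_5]ᵀ = [[256], [−106]].

256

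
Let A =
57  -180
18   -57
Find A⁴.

tr A = 0 and det A = -9, so the characteristic polynomial is λ² − (0)λ + (-9) with roots 3 and -3.
Eigenvectors give P = [[10, 3], [3, 1]] with P⁻¹ = [[1, -3], [-3, 10]], and A = P·diag(3, -3)·P⁻¹.
Then A⁴ = P·diag(81, 81)·P⁻¹ = [[810, 243], [243, 81]] · [[1, -3], [-3, 10]] = [[81, 0], [0, 81]].

[[81, 0], [0, 81]]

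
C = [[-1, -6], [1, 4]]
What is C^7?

tr C = 3 and det C = 2, so the characteristic polynomial is λ² − (3)λ + (2) with roots 2 and 1.
Eigenvectors give P = [[-2, 3], [1, -1]] with P⁻¹ = [[1, 3], [1, 2]], and C = P·diag(2, 1)·P⁻¹.
Then C^7 = P·diag(128, 1)·P⁻¹ = [[-256, 3], [128, -1]] · [[1, 3], [1, 2]] = [[-253, -762], [127, 382]].

[[-253, -762], [127, 382]]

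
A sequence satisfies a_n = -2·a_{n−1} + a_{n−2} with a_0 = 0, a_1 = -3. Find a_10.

With companion matrix C = [[-2, 1], [1, 0]], [a_n, a_{n−1}]ᵀ = C·[a_{n−1}, a_{n−2}]ᵀ, so [a_10, a_9]ᵀ = C⁹·[a_1, a_0]ᵀ.
C⁹ = [[-2378, 985], [985, -408]], giving [a_10, a_9]ᵀ = [[7134], [-2955]].

7134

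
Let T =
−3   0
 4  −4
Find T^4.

[[81, 0], [−700, 256]]

T^2 = [[9, 0], [−28, 16]]
T^3 = [[−27, 0], [148, −64]]
T^4 = [[81, 0], [−700, 256]]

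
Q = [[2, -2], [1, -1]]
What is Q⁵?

[[2, -2], [1, -1]]

Q² = Q (a projection; rank 1, trace 1), so Q⁵ = Q.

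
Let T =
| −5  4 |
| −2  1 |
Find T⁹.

[[−39365, 39364], [−19682, 19681]]

tr T = −4 and det T = 3, so the characteristic polynomial is λ² − (−4)λ + (3) with roots −1 and −3.
Eigenvectors give P = [[1, 2], [1, 1]] with P⁻¹ = [[−1, 2], [1, −1]], and T = P·diag(−1, −3)·P⁻¹.
Then T⁹ = P·diag(−1, −19683)·P⁻¹ = [[−1, −39366], [−1, −19683]] · [[−1, 2], [1, −1]] = [[−39365, 39364], [−19682, 19681]].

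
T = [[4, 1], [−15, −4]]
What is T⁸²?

T² = I (check: tr T = 0 and det T = −1), so T⁸² = I since 82 is even.

[[1, 0], [0, 1]]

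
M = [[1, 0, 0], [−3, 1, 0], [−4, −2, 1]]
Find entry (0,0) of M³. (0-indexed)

1

M = I + N where N = [[0, 0, 0], [−3, 0, 0], [−4, −2, 0]] is strictly lower-triangular, so N³ = 0.
(I + N)³ = I + 3·N + 3·N² = [[1, 0, 0], [−9, 1, 0], [6, −6, 1]].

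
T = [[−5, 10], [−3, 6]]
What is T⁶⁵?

T² = T (a projection; rank 1, trace 1), so T⁶⁵ = T.

[[−5, 10], [−3, 6]]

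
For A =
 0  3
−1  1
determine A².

[[−3, 3], [−1, −2]]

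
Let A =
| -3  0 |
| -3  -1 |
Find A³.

[[-27, 0], [-39, -1]]

A² = [[9, 0], [12, 1]]
A³ = [[-27, 0], [-39, -1]]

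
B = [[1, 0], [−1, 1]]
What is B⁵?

B = I + N where N = [[0, 0], [−1, 0]] is strictly lower-triangular, so N² = 0.
(I + N)⁵ = I + 5·N = [[1, 0], [−5, 1]].

[[1, 0], [−5, 1]]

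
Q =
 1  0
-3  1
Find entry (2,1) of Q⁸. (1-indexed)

Q = I + N where N = [[0, 0], [-3, 0]] is strictly lower-triangular, so N² = 0.
(I + N)⁸ = I + 8·N = [[1, 0], [-24, 1]].

-24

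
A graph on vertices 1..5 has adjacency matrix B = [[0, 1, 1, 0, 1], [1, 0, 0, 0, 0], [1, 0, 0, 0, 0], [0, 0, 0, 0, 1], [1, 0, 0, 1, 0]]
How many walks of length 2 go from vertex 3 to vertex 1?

The number of length-2 walks from vertex 3 to vertex 1 is entry (3,1) of B², where B is the adjacency matrix.
B² = [[3, 0, 0, 1, 0], [0, 1, 1, 0, 1], [0, 1, 1, 0, 1], [1, 0, 0, 1, 0], [0, 1, 1, 0, 2]]

0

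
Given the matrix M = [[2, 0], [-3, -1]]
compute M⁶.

[[64, 0], [-63, 1]]

tr M = 1 and det M = -2, so the characteristic polynomial is λ² − (1)λ + (-2) with roots 2 and -1.
Eigenvectors give P = [[-1, 0], [1, -1]] with P⁻¹ = [[-1, 0], [-1, -1]], and M = P·diag(2, -1)·P⁻¹.
Then M⁶ = P·diag(64, 1)·P⁻¹ = [[-64, 0], [64, -1]] · [[-1, 0], [-1, -1]] = [[64, 0], [-63, 1]].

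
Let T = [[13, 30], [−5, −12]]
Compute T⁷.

[[6817, 13890], [−2315, −4758]]

tr T = 1 and det T = −6, so the characteristic polynomial is λ² − (1)λ + (−6) with roots 3 and −2.
Eigenvectors give P = [[3, −2], [−1, 1]] with P⁻¹ = [[1, 2], [1, 3]], and T = P·diag(3, −2)·P⁻¹.
Then T⁷ = P·diag(2187, −128)·P⁻¹ = [[6561, 256], [−2187, −128]] · [[1, 2], [1, 3]] = [[6817, 13890], [−2315, −4758]].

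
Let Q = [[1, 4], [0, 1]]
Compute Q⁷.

Q = I + N where N = [[0, 4], [0, 0]] is strictly upper-triangular, so N² = 0.
(I + N)⁷ = I + 7·N = [[1, 28], [0, 1]].

[[1, 28], [0, 1]]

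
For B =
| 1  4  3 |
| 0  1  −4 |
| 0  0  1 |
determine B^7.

B = I + N where N = [[0, 4, 3], [0, 0, −4], [0, 0, 0]] is strictly upper-triangular, so N^3 = 0.
(I + N)^7 = I + 7·N + 21·N^2 = [[1, 28, −315], [0, 1, −28], [0, 0, 1]].

[[1, 28, −315], [0, 1, −28], [0, 0, 1]]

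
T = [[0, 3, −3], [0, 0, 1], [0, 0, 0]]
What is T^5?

T is strictly triangular, hence nilpotent: T^3 = 0, so T^5 = 0.

[[0, 0, 0], [0, 0, 0], [0, 0, 0]]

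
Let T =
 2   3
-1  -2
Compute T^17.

T² = I (check: tr T = 0 and det T = -1), so T^17 = T since 17 is odd.

[[2, 3], [-1, -2]]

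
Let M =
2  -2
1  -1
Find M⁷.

[[2, -2], [1, -1]]

M² = M (a projection; rank 1, trace 1), so M⁷ = M.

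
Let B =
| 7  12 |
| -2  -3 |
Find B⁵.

tr B = 4 and det B = 3, so the characteristic polynomial is λ² − (4)λ + (3) with roots 1 and 3.
Eigenvectors give P = [[-2, 3], [1, -1]] with P⁻¹ = [[1, 3], [1, 2]], and B = P·diag(1, 3)·P⁻¹.
Then B⁵ = P·diag(1, 243)·P⁻¹ = [[-2, 729], [1, -243]] · [[1, 3], [1, 2]] = [[727, 1452], [-242, -483]].

[[727, 1452], [-242, -483]]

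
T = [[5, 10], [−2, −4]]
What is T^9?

[[5, 10], [−2, −4]]

T² = T (a projection; rank 1, trace 1), so T^9 = T.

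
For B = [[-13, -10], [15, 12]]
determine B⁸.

tr B = -1 and det B = -6, so the characteristic polynomial is λ² − (-1)λ + (-6) with roots -3 and 2.
Eigenvectors give P = [[-1, -2], [1, 3]] with P⁻¹ = [[-3, -2], [1, 1]], and B = P·diag(-3, 2)·P⁻¹.
Then B⁸ = P·diag(6561, 256)·P⁻¹ = [[-6561, -512], [6561, 768]] · [[-3, -2], [1, 1]] = [[19171, 12610], [-18915, -12354]].

[[19171, 12610], [-18915, -12354]]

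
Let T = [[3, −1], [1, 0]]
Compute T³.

[[21, −8], [8, −3]]

T² = [[8, −3], [3, −1]]
T³ = [[21, −8], [8, −3]]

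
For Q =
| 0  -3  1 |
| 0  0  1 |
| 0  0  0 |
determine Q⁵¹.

[[0, 0, 0], [0, 0, 0], [0, 0, 0]]

Q is strictly triangular, hence nilpotent: Q³ = 0, so Q⁵¹ = 0.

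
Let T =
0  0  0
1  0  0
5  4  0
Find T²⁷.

[[0, 0, 0], [0, 0, 0], [0, 0, 0]]

T is strictly triangular, hence nilpotent: T³ = 0, so T²⁷ = 0.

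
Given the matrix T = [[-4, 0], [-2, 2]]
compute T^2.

[[16, 0], [4, 4]]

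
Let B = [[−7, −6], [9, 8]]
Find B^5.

[[−67, −66], [99, 98]]

tr B = 1 and det B = −2, so the characteristic polynomial is λ² − (1)λ + (−2) with roots 2 and −1.
Eigenvectors give P = [[2, −1], [−3, 1]] with P⁻¹ = [[−1, −1], [−3, −2]], and B = P·diag(2, −1)·P⁻¹.
Then B^5 = P·diag(32, −1)·P⁻¹ = [[64, 1], [−96, −1]] · [[−1, −1], [−3, −2]] = [[−67, −66], [99, 98]].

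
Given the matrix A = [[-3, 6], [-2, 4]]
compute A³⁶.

[[-3, 6], [-2, 4]]

A² = A (a projection; rank 1, trace 1), so A³⁶ = A.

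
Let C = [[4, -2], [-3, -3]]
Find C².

[[22, -2], [-3, 15]]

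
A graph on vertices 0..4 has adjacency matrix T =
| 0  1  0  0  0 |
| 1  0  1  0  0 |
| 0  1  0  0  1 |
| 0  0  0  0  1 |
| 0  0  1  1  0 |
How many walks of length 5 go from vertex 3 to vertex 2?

0

The number of length-5 walks from vertex 3 to vertex 2 is entry (3,2) of T⁵, where T is the adjacency matrix.
T² = [[1, 0, 1, 0, 0], [0, 2, 0, 0, 1], [1, 0, 2, 1, 0], [0, 0, 1, 1, 0], [0, 1, 0, 0, 2]]
T³ = [[0, 2, 0, 0, 1], [2, 0, 3, 1, 0], [0, 3, 0, 0, 3], [0, 1, 0, 0, 2], [1, 0, 3, 2, 0]]
T⁴ = [[2, 0, 3, 1, 0], [0, 5, 0, 0, 4], [3, 0, 6, 3, 0], [1, 0, 3, 2, 0], [0, 4, 0, 0, 5]]
T⁵ = [[0, 5, 0, 0, 4], [5, 0, 9, 4, 0], [0, 9, 0, 0, 9], [0, 4, 0, 0, 5], [4, 0, 9, 5, 0]]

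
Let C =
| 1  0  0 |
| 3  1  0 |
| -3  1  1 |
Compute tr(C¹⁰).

C = I + N where N = [[0, 0, 0], [3, 0, 0], [-3, 1, 0]] is strictly lower-triangular, so N³ = 0.
(I + N)¹⁰ = I + 10·N + 45·N² = [[1, 0, 0], [30, 1, 0], [105, 10, 1]].

3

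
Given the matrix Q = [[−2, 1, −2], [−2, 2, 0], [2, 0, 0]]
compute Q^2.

[[−2, 0, 4], [0, 2, 4], [−4, 2, −4]]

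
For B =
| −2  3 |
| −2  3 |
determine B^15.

[[−2, 3], [−2, 3]]

B² = B (a projection; rank 1, trace 1), so B^15 = B.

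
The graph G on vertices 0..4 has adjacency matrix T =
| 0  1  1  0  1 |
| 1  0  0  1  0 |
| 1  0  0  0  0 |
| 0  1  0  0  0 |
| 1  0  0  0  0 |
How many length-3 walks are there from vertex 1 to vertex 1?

The number of length-3 walks from vertex 1 to vertex 1 is entry (1,1) of T³, where T is the adjacency matrix.
T² = [[3, 0, 0, 1, 0], [0, 2, 1, 0, 1], [0, 1, 1, 0, 1], [1, 0, 0, 1, 0], [0, 1, 1, 0, 1]]
T³ = [[0, 4, 3, 0, 3], [4, 0, 0, 2, 0], [3, 0, 0, 1, 0], [0, 2, 1, 0, 1], [3, 0, 0, 1, 0]]

0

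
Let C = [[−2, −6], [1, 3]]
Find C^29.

[[−2, −6], [1, 3]]

C² = C (a projection; rank 1, trace 1), so C^29 = C.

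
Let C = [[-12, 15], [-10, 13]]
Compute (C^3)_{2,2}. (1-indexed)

97

tr C = 1 and det C = -6, so the characteristic polynomial is λ² − (1)λ + (-6) with roots -2 and 3.
Eigenvectors give P = [[3, 1], [2, 1]] with P⁻¹ = [[1, -1], [-2, 3]], and C = P·diag(-2, 3)·P⁻¹.
Then C^3 = P·diag(-8, 27)·P⁻¹ = [[-24, 27], [-16, 27]] · [[1, -1], [-2, 3]] = [[-78, 105], [-70, 97]].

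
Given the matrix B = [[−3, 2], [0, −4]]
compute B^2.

[[9, −14], [0, 16]]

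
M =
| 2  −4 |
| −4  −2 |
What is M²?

[[20, 0], [0, 20]]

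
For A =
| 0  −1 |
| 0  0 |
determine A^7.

A is strictly triangular, hence nilpotent: A^2 = 0, so A^7 = 0.

[[0, 0], [0, 0]]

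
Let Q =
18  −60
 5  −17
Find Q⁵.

tr Q = 1 and det Q = −6, so the characteristic polynomial is λ² − (1)λ + (−6) with roots 3 and −2.
Eigenvectors give P = [[4, −3], [1, −1]] with P⁻¹ = [[1, −3], [1, −4]], and Q = P·diag(3, −2)·P⁻¹.
Then Q⁵ = P·diag(243, −32)·P⁻¹ = [[972, 96], [243, 32]] · [[1, −3], [1, −4]] = [[1068, −3300], [275, −857]].

[[1068, −3300], [275, −857]]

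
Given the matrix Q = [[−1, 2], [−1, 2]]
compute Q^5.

Q² = Q (a projection; rank 1, trace 1), so Q^5 = Q.

[[−1, 2], [−1, 2]]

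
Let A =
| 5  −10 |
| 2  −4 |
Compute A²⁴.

[[5, −10], [2, −4]]

A² = A (a projection; rank 1, trace 1), so A²⁴ = A.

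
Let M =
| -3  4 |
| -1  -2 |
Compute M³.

M² = [[5, -20], [5, 0]]
M³ = [[5, 60], [-15, 20]]

[[5, 60], [-15, 20]]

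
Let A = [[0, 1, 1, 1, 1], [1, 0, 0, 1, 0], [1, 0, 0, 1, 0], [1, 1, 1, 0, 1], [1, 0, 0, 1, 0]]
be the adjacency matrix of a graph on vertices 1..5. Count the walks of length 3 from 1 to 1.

6

The number of length-3 walks from vertex 1 to vertex 1 is entry (1,1) of A^3, where A is the adjacency matrix.
A^2 = [[4, 1, 1, 3, 1], [1, 2, 2, 1, 2], [1, 2, 2, 1, 2], [3, 1, 1, 4, 1], [1, 2, 2, 1, 2]]
A^3 = [[6, 7, 7, 7, 7], [7, 2, 2, 7, 2], [7, 2, 2, 7, 2], [7, 7, 7, 6, 7], [7, 2, 2, 7, 2]]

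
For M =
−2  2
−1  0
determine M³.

M² = [[2, −4], [2, −2]]
M³ = [[0, 4], [−2, 4]]

[[0, 4], [−2, 4]]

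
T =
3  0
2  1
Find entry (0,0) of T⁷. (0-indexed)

tr T = 4 and det T = 3, so the characteristic polynomial is λ² − (4)λ + (3) with roots 1 and 3.
Eigenvectors give P = [[0, -1], [-1, -1]] with P⁻¹ = [[1, -1], [-1, 0]], and T = P·diag(1, 3)·P⁻¹.
Then T⁷ = P·diag(1, 2187)·P⁻¹ = [[0, -2187], [-1, -2187]] · [[1, -1], [-1, 0]] = [[2187, 0], [2186, 1]].

2187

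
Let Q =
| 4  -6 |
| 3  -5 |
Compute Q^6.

[[-62, 126], [-63, 127]]

tr Q = -1 and det Q = -2, so the characteristic polynomial is λ² − (-1)λ + (-2) with roots -2 and 1.
Eigenvectors give P = [[1, 2], [1, 1]] with P⁻¹ = [[-1, 2], [1, -1]], and Q = P·diag(-2, 1)·P⁻¹.
Then Q^6 = P·diag(64, 1)·P⁻¹ = [[64, 2], [64, 1]] · [[-1, 2], [1, -1]] = [[-62, 126], [-63, 127]].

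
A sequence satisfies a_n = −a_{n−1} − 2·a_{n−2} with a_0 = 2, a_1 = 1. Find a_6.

With companion matrix T = [[−1, −2], [1, 0]], [a_n, a_{n−1}]ᵀ = T·[a_{n−1}, a_{n−2}]ᵀ, so [a_6, a_5]ᵀ = T⁵·[a_1, a_0]ᵀ.
T⁵ = [[−5, 2], [−1, −6]], giving [a_6, a_5]ᵀ = [[−1], [−13]].

−1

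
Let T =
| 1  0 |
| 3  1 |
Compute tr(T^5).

T = I + N where N = [[0, 0], [3, 0]] is strictly lower-triangular, so N^2 = 0.
(I + N)^5 = I + 5·N = [[1, 0], [15, 1]].

2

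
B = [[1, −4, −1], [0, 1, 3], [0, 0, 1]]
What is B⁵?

[[1, −20, −125], [0, 1, 15], [0, 0, 1]]

B = I + N where N = [[0, −4, −1], [0, 0, 3], [0, 0, 0]] is strictly upper-triangular, so N³ = 0.
(I + N)⁵ = I + 5·N + 10·N² = [[1, −20, −125], [0, 1, 15], [0, 0, 1]].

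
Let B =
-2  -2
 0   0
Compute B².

[[4, 4], [0, 0]]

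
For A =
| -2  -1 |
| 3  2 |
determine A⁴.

[[1, 0], [0, 1]]

A² = I (check: tr A = 0 and det A = -1), so A⁴ = I since 4 is even.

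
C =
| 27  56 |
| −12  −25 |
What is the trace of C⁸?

6562

tr C = 2 and det C = −3, so the characteristic polynomial is λ² − (2)λ + (−3) with roots −1 and 3.
Eigenvectors give P = [[−2, 7], [1, −3]] with P⁻¹ = [[3, 7], [1, 2]], and C = P·diag(−1, 3)·P⁻¹.
Then C⁸ = P·diag(1, 6561)·P⁻¹ = [[−2, 45927], [1, −19683]] · [[3, 7], [1, 2]] = [[45921, 91840], [−19680, −39359]].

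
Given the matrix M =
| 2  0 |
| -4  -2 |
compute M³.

tr M = 0 and det M = -4, so the characteristic polynomial is λ² − (0)λ + (-4) with roots -2 and 2.
Eigenvectors give P = [[0, -1], [1, 1]] with P⁻¹ = [[1, 1], [-1, 0]], and M = P·diag(-2, 2)·P⁻¹.
Then M³ = P·diag(-8, 8)·P⁻¹ = [[0, -8], [-8, 8]] · [[1, 1], [-1, 0]] = [[8, 0], [-16, -8]].

[[8, 0], [-16, -8]]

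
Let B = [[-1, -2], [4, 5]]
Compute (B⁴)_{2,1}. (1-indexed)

160

tr B = 4 and det B = 3, so the characteristic polynomial is λ² − (4)λ + (3) with roots 3 and 1.
Eigenvectors give P = [[-1, 1], [2, -1]] with P⁻¹ = [[1, 1], [2, 1]], and B = P·diag(3, 1)·P⁻¹.
Then B⁴ = P·diag(81, 1)·P⁻¹ = [[-81, 1], [162, -1]] · [[1, 1], [2, 1]] = [[-79, -80], [160, 161]].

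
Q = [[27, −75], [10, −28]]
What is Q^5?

[[1407, −4125], [550, −1618]]

tr Q = −1 and det Q = −6, so the characteristic polynomial is λ² − (−1)λ + (−6) with roots 2 and −3.
Eigenvectors give P = [[3, −5], [1, −2]] with P⁻¹ = [[2, −5], [1, −3]], and Q = P·diag(2, −3)·P⁻¹.
Then Q^5 = P·diag(32, −243)·P⁻¹ = [[96, 1215], [32, 486]] · [[2, −5], [1, −3]] = [[1407, −4125], [550, −1618]].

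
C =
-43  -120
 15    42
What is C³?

[[-307, -840], [105, 288]]

tr C = -1 and det C = -6, so the characteristic polynomial is λ² − (-1)λ + (-6) with roots -3 and 2.
Eigenvectors give P = [[-3, -8], [1, 3]] with P⁻¹ = [[-3, -8], [1, 3]], and C = P·diag(-3, 2)·P⁻¹.
Then C³ = P·diag(-27, 8)·P⁻¹ = [[81, -64], [-27, 24]] · [[-3, -8], [1, 3]] = [[-307, -840], [105, 288]].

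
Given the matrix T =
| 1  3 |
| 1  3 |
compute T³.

[[16, 48], [16, 48]]

T² = [[4, 12], [4, 12]]
T³ = [[16, 48], [16, 48]]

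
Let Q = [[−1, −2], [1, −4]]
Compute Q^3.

[[11, −38], [19, −46]]

tr Q = −5 and det Q = 6, so the characteristic polynomial is λ² − (−5)λ + (6) with roots −2 and −3.
Eigenvectors give P = [[2, 1], [1, 1]] with P⁻¹ = [[1, −1], [−1, 2]], and Q = P·diag(−2, −3)·P⁻¹.
Then Q^3 = P·diag(−8, −27)·P⁻¹ = [[−16, −27], [−8, −27]] · [[1, −1], [−1, 2]] = [[11, −38], [19, −46]].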